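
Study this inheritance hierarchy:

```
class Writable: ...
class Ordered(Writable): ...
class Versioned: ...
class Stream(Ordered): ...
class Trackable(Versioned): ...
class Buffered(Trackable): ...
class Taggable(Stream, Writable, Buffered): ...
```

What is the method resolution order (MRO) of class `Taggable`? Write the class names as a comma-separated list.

L[Taggable] = Taggable + merge(L[Stream], L[Writable], L[Buffered], [Stream Writable Buffered])
  take Stream:  [Stream Ordered Writable object] + [Writable object] + [Buffered Trackable Versioned object] + [Stream Writable Buffered]
  take Ordered:  [Ordered Writable object] + [Writable object] + [Buffered Trackable Versioned object] + [Writable Buffered]
  take Writable:  [Writable object] + [Writable object] + [Buffered Trackable Versioned object] + [Writable Buffered]
  take Buffered:  [object] + [object] + [Buffered Trackable Versioned object] + [Buffered]
  take Trackable:  [object] + [object] + [Trackable Versioned object]
  take Versioned:  [object] + [object] + [Versioned object]
  take object:  [object] + [object] + [object]

Taggable, Stream, Ordered, Writable, Buffered, Trackable, Versioned, object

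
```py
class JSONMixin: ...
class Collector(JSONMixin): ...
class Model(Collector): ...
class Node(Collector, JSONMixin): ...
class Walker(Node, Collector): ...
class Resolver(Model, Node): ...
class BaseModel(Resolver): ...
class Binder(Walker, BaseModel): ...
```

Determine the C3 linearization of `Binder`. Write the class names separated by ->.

Binder -> Walker -> BaseModel -> Resolver -> Model -> Node -> Collector -> JSONMixin -> object

L[Binder] = Binder + merge(L[Walker], L[BaseModel], [Walker BaseModel])
  take Walker:  [Walker Node Collector JSONMixin object] + [BaseModel Resolver Model Node Collector JSONMixin object] + [Walker BaseModel]
  take BaseModel:  [Node Collector JSONMixin object] + [BaseModel Resolver Model Node Collector JSONMixin object] + [BaseModel]
  take Resolver:  [Node Collector JSONMixin object] + [Resolver Model Node Collector JSONMixin object]
  take Model:  [Node Collector JSONMixin object] + [Model Node Collector JSONMixin object]
  take Node:  [Node Collector JSONMixin object] + [Node Collector JSONMixin object]
  take Collector:  [Collector JSONMixin object] + [Collector JSONMixin object]
  take JSONMixin:  [JSONMixin object] + [JSONMixin object]
  take object:  [object] + [object]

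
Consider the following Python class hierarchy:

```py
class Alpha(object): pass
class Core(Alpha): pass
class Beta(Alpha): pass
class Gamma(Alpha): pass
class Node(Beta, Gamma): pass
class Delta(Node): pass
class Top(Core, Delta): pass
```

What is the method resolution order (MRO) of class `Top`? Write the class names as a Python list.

L[Top] = Top + merge(L[Core], L[Delta], [Core Delta])
  take Core:  [Core Alpha object] + [Delta Node Beta Gamma Alpha object] + [Core Delta]
  take Delta:  [Alpha object] + [Delta Node Beta Gamma Alpha object] + [Delta]
  take Node:  [Alpha object] + [Node Beta Gamma Alpha object]
  take Beta:  [Alpha object] + [Beta Gamma Alpha object]
  take Gamma:  [Alpha object] + [Gamma Alpha object]
  take Alpha:  [Alpha object] + [Alpha object]
  take object:  [object] + [object]

[Top, Core, Delta, Node, Beta, Gamma, Alpha, object]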